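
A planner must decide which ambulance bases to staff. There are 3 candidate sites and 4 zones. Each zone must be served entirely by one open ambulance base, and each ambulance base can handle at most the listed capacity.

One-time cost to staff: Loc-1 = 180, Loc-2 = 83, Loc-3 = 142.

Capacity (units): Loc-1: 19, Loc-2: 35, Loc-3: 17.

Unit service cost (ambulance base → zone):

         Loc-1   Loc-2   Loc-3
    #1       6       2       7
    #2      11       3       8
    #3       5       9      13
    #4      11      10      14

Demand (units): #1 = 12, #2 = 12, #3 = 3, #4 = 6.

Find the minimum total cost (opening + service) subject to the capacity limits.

Minimum total cost: 230

Open {Loc-2}: #1→Loc-2 2·12=24, #2→Loc-2 3·12=36, #3→Loc-2 9·3=27, #4→Loc-2 10·6=60.
Loads: Loc-2 carries 33/35. Service 147; fixed 83; total 230.
Next best feasible plan costs 372.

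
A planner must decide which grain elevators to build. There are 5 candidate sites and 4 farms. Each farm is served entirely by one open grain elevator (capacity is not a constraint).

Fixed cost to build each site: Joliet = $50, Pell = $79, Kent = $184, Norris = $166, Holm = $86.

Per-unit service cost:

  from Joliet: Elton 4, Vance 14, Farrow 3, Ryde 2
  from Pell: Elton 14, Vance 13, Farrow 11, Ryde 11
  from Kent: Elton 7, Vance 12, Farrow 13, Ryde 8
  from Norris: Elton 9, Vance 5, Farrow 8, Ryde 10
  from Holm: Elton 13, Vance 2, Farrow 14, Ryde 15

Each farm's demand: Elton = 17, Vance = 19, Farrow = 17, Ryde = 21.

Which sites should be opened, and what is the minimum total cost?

For any fixed open set, each farm goes to its cheapest open site; total = fixed + service.
{Joliet, Holm}: Elton→Joliet 4·17=68, Vance→Holm 2·19=38, Farrow→Joliet 3·17=51, Ryde→Joliet 2·21=42. Service 199; fixed 136; total 335.
{Joliet, Pell, Holm}: service 199 + fixed 215 = 414
{Joliet, Norris}: service 256 + fixed 216 = 472
{Joliet, Pell, Kent, Norris, Holm}: service 199 + fixed 565 = 764
No other subset beats 335.

Open Joliet and Holm; minimum total cost 335.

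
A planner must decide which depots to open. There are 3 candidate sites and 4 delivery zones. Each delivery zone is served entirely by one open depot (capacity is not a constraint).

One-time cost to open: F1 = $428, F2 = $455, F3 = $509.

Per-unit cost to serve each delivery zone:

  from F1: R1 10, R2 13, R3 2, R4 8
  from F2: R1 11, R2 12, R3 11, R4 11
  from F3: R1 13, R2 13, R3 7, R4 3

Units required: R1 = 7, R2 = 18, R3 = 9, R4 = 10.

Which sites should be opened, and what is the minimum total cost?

For any fixed open set, each delivery zone goes to its cheapest open site; total = fixed + service.
{F1}: R1→F1 10·7=70, R2→F1 13·18=234, R3→F1 2·9=18, R4→F1 8·10=80. Service 402; fixed 428; total 830.
{F3}: service 418 + fixed 509 = 927
{F2}: R1→F2 11·7=77, R2→F2 12·18=216, R3→F2 11·9=99, R4→F2 11·10=110. Service 502; fixed 455; total 957.
{F1, F2, F3}: R1→F1 10·7=70, R2→F2 12·18=216, R3→F1 2·9=18, R4→F3 3·10=30. Service 334; fixed 1392; total 1726.
(All 7 nonempty subsets were checked; F1 only is lowest.)

Open F1 only; minimum total cost 830.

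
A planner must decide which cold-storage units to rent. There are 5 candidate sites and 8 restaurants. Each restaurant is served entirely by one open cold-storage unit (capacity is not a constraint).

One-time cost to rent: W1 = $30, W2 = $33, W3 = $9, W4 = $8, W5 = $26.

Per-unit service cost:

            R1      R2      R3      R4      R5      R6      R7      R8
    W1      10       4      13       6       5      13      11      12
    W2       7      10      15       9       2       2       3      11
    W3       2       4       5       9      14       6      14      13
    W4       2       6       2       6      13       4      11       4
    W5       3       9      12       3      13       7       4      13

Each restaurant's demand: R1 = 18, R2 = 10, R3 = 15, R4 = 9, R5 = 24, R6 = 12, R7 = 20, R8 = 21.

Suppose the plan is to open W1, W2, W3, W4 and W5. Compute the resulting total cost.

Each restaurant is assigned to its cheapest site among the open ones.
{W1, W2, W3, W4, W5}: R1→W3 2·18=36, R2→W1 4·10=40, R3→W4 2·15=30, R4→W5 3·9=27, R5→W2 2·24=48, R6→W2 2·12=24, R7→W2 3·20=60, R8→W4 4·21=84. Service 349; fixed 106; total 455.

Total cost: 455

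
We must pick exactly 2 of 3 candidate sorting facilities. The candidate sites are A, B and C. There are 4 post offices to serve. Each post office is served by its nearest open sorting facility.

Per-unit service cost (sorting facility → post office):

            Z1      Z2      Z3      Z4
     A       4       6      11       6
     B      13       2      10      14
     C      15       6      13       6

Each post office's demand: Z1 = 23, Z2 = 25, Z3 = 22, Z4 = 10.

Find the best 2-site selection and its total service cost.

Choose A and B; total service cost 422.

With exactly 2 open, each post office uses its cheapest among the chosen.
{A, B}: Z1→A 4·23=92, Z2→B 2·25=50, Z3→B 10·22=220, Z4→A 6·10=60. Service cost 422.
{A, C}: service cost 544
{B, C}: service cost 629
Among all 3 size-2 choices, {A, B} is lowest.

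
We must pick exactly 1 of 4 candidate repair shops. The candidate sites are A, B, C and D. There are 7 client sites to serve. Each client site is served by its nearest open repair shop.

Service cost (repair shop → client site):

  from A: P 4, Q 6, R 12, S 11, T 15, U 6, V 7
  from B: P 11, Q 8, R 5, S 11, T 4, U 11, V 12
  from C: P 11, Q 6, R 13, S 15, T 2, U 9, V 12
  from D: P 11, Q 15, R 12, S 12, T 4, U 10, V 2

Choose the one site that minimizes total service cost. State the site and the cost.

Choose A only; total service cost 61.

With exactly 1 open, each client site uses its cheapest among the chosen.
{A}: P→A 4, Q→A 6, R→A 12, S→A 11, T→A 15, U→A 6, V→A 7. Service cost 61.
{B}: service cost 62
{D}: service cost 66
Among all 4 size-1 choices, {A} is lowest.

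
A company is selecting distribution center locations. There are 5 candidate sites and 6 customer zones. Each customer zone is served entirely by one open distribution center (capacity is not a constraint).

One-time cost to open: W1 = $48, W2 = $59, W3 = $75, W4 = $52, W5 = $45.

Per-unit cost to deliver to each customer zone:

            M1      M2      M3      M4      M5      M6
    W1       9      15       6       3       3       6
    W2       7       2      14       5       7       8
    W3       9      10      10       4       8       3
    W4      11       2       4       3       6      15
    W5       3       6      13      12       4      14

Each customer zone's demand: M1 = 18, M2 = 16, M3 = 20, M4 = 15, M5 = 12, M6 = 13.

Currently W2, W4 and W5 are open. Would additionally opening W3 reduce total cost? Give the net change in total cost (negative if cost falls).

No — net change +10 (cost rises by 10).

Current service cost with {W2, W4, W5}: 363.
Adding W3: each customer zone re-picks its cheapest; new service cost 298, saving 65.
Extra fixed cost: 75. Net change = 75 − 65 = 10.
(Totals: 519 → 529.)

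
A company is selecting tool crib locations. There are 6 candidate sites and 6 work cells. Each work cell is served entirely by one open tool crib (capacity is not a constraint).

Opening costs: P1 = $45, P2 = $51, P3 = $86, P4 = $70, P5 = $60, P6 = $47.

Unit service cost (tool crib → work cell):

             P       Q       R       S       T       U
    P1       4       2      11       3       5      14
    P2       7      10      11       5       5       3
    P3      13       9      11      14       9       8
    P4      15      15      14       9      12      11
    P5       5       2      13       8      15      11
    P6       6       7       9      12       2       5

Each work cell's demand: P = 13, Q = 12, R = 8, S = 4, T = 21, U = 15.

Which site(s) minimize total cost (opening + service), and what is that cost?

For any fixed open set, each work cell goes to its cheapest open site; total = fixed + service.
{P1, P6}: P→P1 4·13=52, Q→P1 2·12=24, R→P6 9·8=72, S→P1 3·4=12, T→P6 2·21=42, U→P6 5·15=75. Service 277; fixed 92; total 369.
{P1, P2, P6}: P→P1 4·13=52, Q→P1 2·12=24, R→P6 9·8=72, S→P1 3·4=12, T→P6 2·21=42, U→P2 3·15=45. Service 247; fixed 143; total 390.
{P5, P6}: service 310 + fixed 107 = 417
{P1, P2, P3, P4, P5, P6}: P→P1 4·13=52, Q→P1 2·12=24, R→P6 9·8=72, S→P1 3·4=12, T→P6 2·21=42, U→P2 3·15=45. Service 247; fixed 359; total 606.
No other subset beats 369.

Open P1 and P6; minimum total cost 369.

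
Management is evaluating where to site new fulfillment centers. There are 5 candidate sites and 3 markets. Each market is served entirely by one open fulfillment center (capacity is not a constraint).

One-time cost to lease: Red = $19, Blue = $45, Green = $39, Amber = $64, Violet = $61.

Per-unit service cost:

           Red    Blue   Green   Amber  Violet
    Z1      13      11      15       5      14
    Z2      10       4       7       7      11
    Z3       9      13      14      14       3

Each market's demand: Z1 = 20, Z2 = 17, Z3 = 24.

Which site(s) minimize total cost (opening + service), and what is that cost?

For any fixed open set, each market goes to its cheapest open site; total = fixed + service.
{Blue, Amber, Violet}: Z1→Amber 5·20=100, Z2→Blue 4·17=68, Z3→Violet 3·24=72. Service 240; fixed 170; total 410.
{Amber, Violet}: service 291 + fixed 125 = 416
{Red, Blue, Amber, Violet}: service 240 + fixed 189 = 429
{Red, Blue, Green, Amber, Violet}: Z1→Amber 5·20=100, Z2→Blue 4·17=68, Z3→Violet 3·24=72. Service 240; fixed 228; total 468.
No other subset beats 410.

Open Blue, Amber and Violet; minimum total cost 410.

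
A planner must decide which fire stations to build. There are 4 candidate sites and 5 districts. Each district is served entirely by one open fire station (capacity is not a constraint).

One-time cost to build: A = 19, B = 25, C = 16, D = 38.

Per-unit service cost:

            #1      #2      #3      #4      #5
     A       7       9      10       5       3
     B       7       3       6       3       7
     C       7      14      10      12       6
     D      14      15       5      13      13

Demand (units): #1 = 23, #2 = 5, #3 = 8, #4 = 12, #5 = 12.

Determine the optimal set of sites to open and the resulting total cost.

For any fixed open set, each district goes to its cheapest open site; total = fixed + service.
{A, B}: #1→A 7·23=161, #2→B 3·5=15, #3→B 6·8=48, #4→B 3·12=36, #5→A 3·12=36. Service 296; fixed 44; total 340.
{A, B, C}: #1→A 7·23=161, #2→B 3·5=15, #3→B 6·8=48, #4→B 3·12=36, #5→A 3·12=36. Service 296; fixed 60; total 356.
{B}: #1→B 7·23=161, #2→B 3·5=15, #3→B 6·8=48, #4→B 3·12=36, #5→B 7·12=84. Service 344; fixed 25; total 369.
{A, B, C, D}: service 288 + fixed 98 = 386
No other subset beats 340.

Open A and B; minimum total cost 340.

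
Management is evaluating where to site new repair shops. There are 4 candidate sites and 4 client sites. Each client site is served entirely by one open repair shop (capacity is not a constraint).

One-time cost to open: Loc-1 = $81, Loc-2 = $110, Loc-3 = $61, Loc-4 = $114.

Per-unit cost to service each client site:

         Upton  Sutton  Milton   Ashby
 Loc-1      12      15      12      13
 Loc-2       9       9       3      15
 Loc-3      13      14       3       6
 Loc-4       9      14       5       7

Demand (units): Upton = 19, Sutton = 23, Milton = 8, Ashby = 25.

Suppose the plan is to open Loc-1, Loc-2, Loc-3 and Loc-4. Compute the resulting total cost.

Total cost: 918

Each client site is assigned to its cheapest site among the open ones.
{Loc-1, Loc-2, Loc-3, Loc-4}: Upton→Loc-2 9·19=171, Sutton→Loc-2 9·23=207, Milton→Loc-2 3·8=24, Ashby→Loc-3 6·25=150. Service 552; fixed 366; total 918.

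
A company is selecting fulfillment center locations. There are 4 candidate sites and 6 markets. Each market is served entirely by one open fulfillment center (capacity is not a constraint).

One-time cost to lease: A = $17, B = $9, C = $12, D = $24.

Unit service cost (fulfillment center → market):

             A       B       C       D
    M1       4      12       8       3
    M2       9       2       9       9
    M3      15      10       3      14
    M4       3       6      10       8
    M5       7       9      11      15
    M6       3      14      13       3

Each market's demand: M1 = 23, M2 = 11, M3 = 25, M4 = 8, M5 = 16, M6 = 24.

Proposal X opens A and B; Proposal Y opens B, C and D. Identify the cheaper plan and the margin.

Proposal Y is cheaper by 123.

Proposal X: {A, B}: M1→A 4·23=92, M2→B 2·11=22, M3→B 10·25=250, M4→A 3·8=24, M5→A 7·16=112, M6→A 3·24=72. Service 572; fixed 26; total 598.
Proposal Y: {B, C, D}: M1→D 3·23=69, M2→B 2·11=22, M3→C 3·25=75, M4→B 6·8=48, M5→B 9·16=144, M6→D 3·24=72. Service 430; fixed 45; total 475.
Difference: |598 − 475| = 123.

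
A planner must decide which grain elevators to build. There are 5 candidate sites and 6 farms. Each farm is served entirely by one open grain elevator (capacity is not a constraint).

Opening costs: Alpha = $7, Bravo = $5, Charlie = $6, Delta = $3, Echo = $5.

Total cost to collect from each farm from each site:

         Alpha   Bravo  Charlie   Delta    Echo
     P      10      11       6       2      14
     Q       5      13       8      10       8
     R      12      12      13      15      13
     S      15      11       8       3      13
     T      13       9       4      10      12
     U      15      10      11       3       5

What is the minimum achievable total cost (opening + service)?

For any fixed open set, each farm goes to its cheapest open site; total = fixed + service.
{Charlie, Delta}: P→Delta 2, Q→Charlie 8, R→Charlie 13, S→Delta 3, T→Charlie 4, U→Delta 3. Service 33; fixed 9; total 42.
{Alpha, Charlie, Delta}: P→Delta 2, Q→Alpha 5, R→Alpha 12, S→Delta 3, T→Charlie 4, U→Delta 3. Service 29; fixed 16; total 45.
{Alpha, Delta}: P→Delta 2, Q→Alpha 5, R→Alpha 12, S→Delta 3, T→Delta 10, U→Delta 3. Service 35; fixed 10; total 45.
{Alpha, Bravo, Charlie, Delta, Echo}: service 29 + fixed 26 = 55
No other subset beats 42.

Minimum total cost: 42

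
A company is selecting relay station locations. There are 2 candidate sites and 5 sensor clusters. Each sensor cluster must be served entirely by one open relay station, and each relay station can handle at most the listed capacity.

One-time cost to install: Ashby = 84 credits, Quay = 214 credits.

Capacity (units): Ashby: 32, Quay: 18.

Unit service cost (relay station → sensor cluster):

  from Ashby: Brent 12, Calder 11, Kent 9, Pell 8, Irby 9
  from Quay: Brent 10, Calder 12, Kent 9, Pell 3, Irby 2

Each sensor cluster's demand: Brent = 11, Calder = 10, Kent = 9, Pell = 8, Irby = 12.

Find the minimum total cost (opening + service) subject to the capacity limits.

Minimum total cost: 763

Open {Ashby, Quay}: Brent→Ashby 12·11=132, Calder→Quay 12·10=120, Kent→Ashby 9·9=81, Pell→Quay 3·8=24, Irby→Ashby 9·12=108.
Loads: Ashby carries 32/32, Quay carries 18/18. Service 465; fixed 298; total 763.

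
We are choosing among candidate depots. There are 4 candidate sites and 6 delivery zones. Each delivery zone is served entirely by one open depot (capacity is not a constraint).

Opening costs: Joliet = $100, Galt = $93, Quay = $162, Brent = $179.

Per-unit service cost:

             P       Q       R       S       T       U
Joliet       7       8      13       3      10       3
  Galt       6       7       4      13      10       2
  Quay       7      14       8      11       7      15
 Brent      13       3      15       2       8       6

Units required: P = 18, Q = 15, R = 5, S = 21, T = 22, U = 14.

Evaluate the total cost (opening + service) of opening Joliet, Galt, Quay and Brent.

Each delivery zone is assigned to its cheapest site among the open ones.
{Joliet, Galt, Quay, Brent}: P→Galt 6·18=108, Q→Brent 3·15=45, R→Galt 4·5=20, S→Brent 2·21=42, T→Quay 7·22=154, U→Galt 2·14=28. Service 397; fixed 534; total 931.

Total cost: 931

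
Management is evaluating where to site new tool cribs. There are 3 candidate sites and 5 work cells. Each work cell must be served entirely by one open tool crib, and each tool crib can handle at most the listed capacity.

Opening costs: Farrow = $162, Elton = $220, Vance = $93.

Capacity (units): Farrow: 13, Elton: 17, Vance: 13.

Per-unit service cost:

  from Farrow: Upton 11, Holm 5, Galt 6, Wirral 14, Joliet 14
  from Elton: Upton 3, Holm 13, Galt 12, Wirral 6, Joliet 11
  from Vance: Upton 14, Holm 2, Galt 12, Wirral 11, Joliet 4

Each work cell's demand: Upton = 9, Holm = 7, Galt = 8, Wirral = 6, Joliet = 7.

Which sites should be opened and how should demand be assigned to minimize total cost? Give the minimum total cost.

Minimum total cost: 707

Open {Farrow, Elton, Vance}: Upton→Elton 3·9=27, Holm→Vance 2·7=14, Galt→Farrow 6·8=48, Wirral→Vance 11·6=66, Joliet→Elton 11·7=77.
Loads: Farrow carries 8/13, Elton carries 16/17, Vance carries 13/13. Service 232; fixed 475; total 707.
Next best feasible plan costs 727.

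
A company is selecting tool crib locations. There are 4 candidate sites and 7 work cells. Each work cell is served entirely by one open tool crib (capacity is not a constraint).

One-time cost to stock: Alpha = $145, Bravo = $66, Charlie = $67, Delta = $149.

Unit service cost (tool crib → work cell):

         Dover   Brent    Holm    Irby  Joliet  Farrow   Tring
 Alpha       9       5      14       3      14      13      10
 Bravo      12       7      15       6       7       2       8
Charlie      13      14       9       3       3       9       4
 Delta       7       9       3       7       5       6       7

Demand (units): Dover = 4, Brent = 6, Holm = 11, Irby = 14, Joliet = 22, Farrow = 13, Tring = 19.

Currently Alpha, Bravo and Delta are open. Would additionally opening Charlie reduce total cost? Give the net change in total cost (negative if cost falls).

Yes — net change −34 (cost falls by 34).

Current service cost with {Alpha, Bravo, Delta}: 402.
Adding Charlie: each work cell re-picks its cheapest; new service cost 301, saving 101.
Extra fixed cost: 67. Net change = 67 − 101 = -34.
(Totals: 762 → 728.)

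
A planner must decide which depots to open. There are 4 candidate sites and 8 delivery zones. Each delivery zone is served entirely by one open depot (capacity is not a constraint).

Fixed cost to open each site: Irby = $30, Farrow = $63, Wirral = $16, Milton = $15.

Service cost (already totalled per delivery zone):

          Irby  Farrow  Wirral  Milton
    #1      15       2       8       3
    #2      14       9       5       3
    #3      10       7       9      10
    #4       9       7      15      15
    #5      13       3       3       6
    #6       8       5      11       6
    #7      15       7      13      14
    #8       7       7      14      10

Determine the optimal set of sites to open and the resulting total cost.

Open Milton only; minimum total cost 82.

For any fixed open set, each delivery zone goes to its cheapest open site; total = fixed + service.
{Milton}: #1→Milton 3, #2→Milton 3, #3→Milton 10, #4→Milton 15, #5→Milton 6, #6→Milton 6, #7→Milton 14, #8→Milton 10. Service 67; fixed 15; total 82.
{Wirral, Milton}: service 62 + fixed 31 = 93
{Wirral}: service 78 + fixed 16 = 94
{Irby, Farrow, Wirral, Milton}: #1→Farrow 2, #2→Milton 3, #3→Farrow 7, #4→Farrow 7, #5→Farrow 3, #6→Farrow 5, #7→Farrow 7, #8→Irby 7. Service 41; fixed 124; total 165.
No other subset beats 82.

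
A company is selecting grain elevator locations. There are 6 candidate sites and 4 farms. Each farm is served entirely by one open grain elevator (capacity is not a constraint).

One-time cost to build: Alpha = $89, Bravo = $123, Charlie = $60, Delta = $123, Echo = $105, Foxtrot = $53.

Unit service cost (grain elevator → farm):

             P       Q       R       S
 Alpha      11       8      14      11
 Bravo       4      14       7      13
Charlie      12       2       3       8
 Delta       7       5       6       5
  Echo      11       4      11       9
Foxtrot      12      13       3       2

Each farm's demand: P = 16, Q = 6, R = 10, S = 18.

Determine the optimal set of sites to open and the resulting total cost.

For any fixed open set, each farm goes to its cheapest open site; total = fixed + service.
{Bravo, Charlie, Foxtrot}: P→Bravo 4·16=64, Q→Charlie 2·6=12, R→Charlie 3·10=30, S→Foxtrot 2·18=36. Service 142; fixed 236; total 378.
{Charlie, Foxtrot}: service 270 + fixed 113 = 383
{Bravo, Foxtrot}: P→Bravo 4·16=64, Q→Foxtrot 13·6=78, R→Foxtrot 3·10=30, S→Foxtrot 2·18=36. Service 208; fixed 176; total 384.
{Alpha, Bravo, Charlie, Delta, Echo, Foxtrot}: service 142 + fixed 553 = 695
No other subset beats 378.

Open Bravo, Charlie and Foxtrot; minimum total cost 378.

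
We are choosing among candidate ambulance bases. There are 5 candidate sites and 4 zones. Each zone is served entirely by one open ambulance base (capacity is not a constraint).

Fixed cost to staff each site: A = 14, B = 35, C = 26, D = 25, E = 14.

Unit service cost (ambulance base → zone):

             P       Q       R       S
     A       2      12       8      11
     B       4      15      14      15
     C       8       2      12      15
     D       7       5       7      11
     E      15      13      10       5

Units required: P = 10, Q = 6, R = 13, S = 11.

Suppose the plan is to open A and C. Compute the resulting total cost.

Each zone is assigned to its cheapest site among the open ones.
{A, C}: P→A 2·10=20, Q→C 2·6=12, R→A 8·13=104, S→A 11·11=121. Service 257; fixed 40; total 297.

Total cost: 297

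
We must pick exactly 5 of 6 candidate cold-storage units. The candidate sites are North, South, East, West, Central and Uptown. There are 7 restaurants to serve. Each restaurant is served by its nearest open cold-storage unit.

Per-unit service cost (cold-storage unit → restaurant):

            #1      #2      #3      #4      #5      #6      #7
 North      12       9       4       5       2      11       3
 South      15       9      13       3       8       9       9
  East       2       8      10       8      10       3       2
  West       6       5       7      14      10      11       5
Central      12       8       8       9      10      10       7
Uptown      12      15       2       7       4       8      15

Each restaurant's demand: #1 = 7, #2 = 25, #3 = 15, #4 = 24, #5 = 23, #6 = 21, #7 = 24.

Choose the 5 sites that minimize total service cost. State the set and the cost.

Choose North, South, East, West and Uptown; total service cost 398.

With exactly 5 open, each restaurant uses its cheapest among the chosen.
{North, South, East, West, Uptown}: #1→East 2·7=14, #2→West 5·25=125, #3→Uptown 2·15=30, #4→South 3·24=72, #5→North 2·23=46, #6→East 3·21=63, #7→East 2·24=48. Service cost 398.
{North, South, East, West, Central}: service cost 428
{South, East, West, Central, Uptown}: service cost 444
Among all 6 size-5 choices, {North, South, East, West, Uptown} is lowest.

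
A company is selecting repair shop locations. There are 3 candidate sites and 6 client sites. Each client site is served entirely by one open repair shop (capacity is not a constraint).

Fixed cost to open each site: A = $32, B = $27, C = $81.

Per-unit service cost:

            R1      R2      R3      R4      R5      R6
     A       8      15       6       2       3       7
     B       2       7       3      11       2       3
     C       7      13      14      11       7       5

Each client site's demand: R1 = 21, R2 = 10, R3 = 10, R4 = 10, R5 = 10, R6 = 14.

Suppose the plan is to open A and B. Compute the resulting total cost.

Total cost: 283

Each client site is assigned to its cheapest site among the open ones.
{A, B}: R1→B 2·21=42, R2→B 7·10=70, R3→B 3·10=30, R4→A 2·10=20, R5→B 2·10=20, R6→B 3·14=42. Service 224; fixed 59; total 283.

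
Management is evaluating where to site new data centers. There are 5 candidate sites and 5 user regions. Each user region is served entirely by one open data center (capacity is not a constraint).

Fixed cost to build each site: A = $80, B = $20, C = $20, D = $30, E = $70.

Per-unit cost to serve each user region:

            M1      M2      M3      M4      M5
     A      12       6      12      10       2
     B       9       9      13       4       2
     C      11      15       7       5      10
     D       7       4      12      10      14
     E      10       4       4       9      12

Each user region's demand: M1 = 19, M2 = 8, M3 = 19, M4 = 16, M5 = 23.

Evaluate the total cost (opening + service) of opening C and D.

Total cost: 658

Each user region is assigned to its cheapest site among the open ones.
{C, D}: M1→D 7·19=133, M2→D 4·8=32, M3→C 7·19=133, M4→C 5·16=80, M5→C 10·23=230. Service 608; fixed 50; total 658.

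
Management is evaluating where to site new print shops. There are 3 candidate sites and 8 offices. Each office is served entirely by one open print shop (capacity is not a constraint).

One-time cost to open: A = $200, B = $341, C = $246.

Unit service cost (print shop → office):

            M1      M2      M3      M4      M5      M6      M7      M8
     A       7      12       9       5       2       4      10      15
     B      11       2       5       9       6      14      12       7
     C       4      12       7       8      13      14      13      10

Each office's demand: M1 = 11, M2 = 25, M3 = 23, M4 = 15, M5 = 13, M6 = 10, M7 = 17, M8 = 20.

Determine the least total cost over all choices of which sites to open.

For any fixed open set, each office goes to its cheapest open site; total = fixed + service.
{A, B}: M1→A 7·11=77, M2→B 2·25=50, M3→B 5·23=115, M4→A 5·15=75, M5→A 2·13=26, M6→A 4·10=40, M7→A 10·17=170, M8→B 7·20=140. Service 693; fixed 541; total 1234.
{B}: M1→B 11·11=121, M2→B 2·25=50, M3→B 5·23=115, M4→B 9·15=135, M5→B 6·13=78, M6→B 14·10=140, M7→B 12·17=204, M8→B 7·20=140. Service 983; fixed 341; total 1324.
{A}: M1→A 7·11=77, M2→A 12·25=300, M3→A 9·23=207, M4→A 5·15=75, M5→A 2·13=26, M6→A 4·10=40, M7→A 10·17=170, M8→A 15·20=300. Service 1195; fixed 200; total 1395.
{A, B, C}: service 660 + fixed 787 = 1447
No other subset beats 1234.

Minimum total cost: 1234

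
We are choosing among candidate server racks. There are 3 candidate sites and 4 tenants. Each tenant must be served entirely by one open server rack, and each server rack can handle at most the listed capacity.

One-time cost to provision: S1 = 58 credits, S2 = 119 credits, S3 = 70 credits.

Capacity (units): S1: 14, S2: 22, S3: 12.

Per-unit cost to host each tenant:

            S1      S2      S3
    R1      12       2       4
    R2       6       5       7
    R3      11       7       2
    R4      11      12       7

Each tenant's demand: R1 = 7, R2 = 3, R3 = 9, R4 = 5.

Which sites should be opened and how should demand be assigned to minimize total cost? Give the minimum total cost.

Minimum total cost: 296

Open {S2, S3}: R1→S2 2·7=14, R2→S2 5·3=15, R3→S3 2·9=18, R4→S2 12·5=60.
Loads: S2 carries 15/22, S3 carries 9/12. Service 107; fixed 189; total 296.
Next best feasible plan costs 302.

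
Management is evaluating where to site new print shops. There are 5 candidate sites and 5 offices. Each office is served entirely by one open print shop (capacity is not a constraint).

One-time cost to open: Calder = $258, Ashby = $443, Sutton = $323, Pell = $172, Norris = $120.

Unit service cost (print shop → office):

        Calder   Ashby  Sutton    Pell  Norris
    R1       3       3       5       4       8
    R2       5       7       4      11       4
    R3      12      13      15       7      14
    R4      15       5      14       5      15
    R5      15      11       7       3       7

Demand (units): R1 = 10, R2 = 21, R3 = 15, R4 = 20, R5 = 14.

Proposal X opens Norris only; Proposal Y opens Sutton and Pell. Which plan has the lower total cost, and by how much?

Proposal X: {Norris}: R1→Norris 8·10=80, R2→Norris 4·21=84, R3→Norris 14·15=210, R4→Norris 15·20=300, R5→Norris 7·14=98. Service 772; fixed 120; total 892.
Proposal Y: {Sutton, Pell}: R1→Pell 4·10=40, R2→Sutton 4·21=84, R3→Pell 7·15=105, R4→Pell 5·20=100, R5→Pell 3·14=42. Service 371; fixed 495; total 866.
Difference: |892 − 866| = 26.

Proposal Y is cheaper by 26.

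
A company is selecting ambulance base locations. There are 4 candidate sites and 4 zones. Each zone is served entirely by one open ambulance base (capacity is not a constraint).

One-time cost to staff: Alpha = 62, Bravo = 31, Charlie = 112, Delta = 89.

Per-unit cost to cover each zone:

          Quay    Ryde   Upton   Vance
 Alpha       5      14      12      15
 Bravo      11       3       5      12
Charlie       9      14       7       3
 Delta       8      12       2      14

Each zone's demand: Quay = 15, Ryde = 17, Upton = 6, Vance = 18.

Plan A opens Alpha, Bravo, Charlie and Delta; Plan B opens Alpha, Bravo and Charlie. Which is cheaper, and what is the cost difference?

Plan B is cheaper by 71.

Plan A: {Alpha, Bravo, Charlie, Delta}: Quay→Alpha 5·15=75, Ryde→Bravo 3·17=51, Upton→Delta 2·6=12, Vance→Charlie 3·18=54. Service 192; fixed 294; total 486.
Plan B: {Alpha, Bravo, Charlie}: Quay→Alpha 5·15=75, Ryde→Bravo 3·17=51, Upton→Bravo 5·6=30, Vance→Charlie 3·18=54. Service 210; fixed 205; total 415.
Difference: |486 − 415| = 71.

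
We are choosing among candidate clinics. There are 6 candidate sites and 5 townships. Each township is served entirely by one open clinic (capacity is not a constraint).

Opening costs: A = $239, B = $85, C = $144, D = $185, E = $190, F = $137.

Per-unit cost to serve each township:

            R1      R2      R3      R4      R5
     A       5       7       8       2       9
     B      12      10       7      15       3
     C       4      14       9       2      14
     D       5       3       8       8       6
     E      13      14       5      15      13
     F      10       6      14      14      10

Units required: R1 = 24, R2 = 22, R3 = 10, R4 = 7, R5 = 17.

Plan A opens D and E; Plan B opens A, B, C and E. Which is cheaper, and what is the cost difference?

Plan A: {D, E}: R1→D 5·24=120, R2→D 3·22=66, R3→E 5·10=50, R4→D 8·7=56, R5→D 6·17=102. Service 394; fixed 375; total 769.
Plan B: {A, B, C, E}: R1→C 4·24=96, R2→A 7·22=154, R3→E 5·10=50, R4→A 2·7=14, R5→B 3·17=51. Service 365; fixed 658; total 1023.
Difference: |769 − 1023| = 254.

Plan A is cheaper by 254.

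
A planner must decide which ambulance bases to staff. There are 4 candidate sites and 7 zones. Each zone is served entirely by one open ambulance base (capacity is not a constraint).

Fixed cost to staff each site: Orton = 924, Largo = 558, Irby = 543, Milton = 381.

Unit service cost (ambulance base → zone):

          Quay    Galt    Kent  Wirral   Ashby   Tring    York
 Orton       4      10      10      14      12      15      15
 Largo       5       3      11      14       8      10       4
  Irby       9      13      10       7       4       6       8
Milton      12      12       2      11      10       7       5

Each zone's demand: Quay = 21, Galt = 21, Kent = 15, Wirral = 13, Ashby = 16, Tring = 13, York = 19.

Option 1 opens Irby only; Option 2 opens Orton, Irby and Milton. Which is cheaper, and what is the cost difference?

Option 1 is cheaper by 960.

Option 1: {Irby}: Quay→Irby 9·21=189, Galt→Irby 13·21=273, Kent→Irby 10·15=150, Wirral→Irby 7·13=91, Ashby→Irby 4·16=64, Tring→Irby 6·13=78, York→Irby 8·19=152. Service 997; fixed 543; total 1540.
Option 2: {Orton, Irby, Milton}: Quay→Orton 4·21=84, Galt→Orton 10·21=210, Kent→Milton 2·15=30, Wirral→Irby 7·13=91, Ashby→Irby 4·16=64, Tring→Irby 6·13=78, York→Milton 5·19=95. Service 652; fixed 1848; total 2500.
Difference: |1540 − 2500| = 960.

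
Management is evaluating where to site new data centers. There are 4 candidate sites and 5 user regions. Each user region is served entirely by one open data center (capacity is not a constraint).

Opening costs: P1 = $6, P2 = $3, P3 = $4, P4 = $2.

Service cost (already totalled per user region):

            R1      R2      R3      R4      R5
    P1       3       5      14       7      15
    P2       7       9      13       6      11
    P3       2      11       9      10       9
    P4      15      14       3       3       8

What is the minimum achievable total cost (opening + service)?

For any fixed open set, each user region goes to its cheapest open site; total = fixed + service.
{P1, P4}: R1→P1 3, R2→P1 5, R3→P4 3, R4→P4 3, R5→P4 8. Service 22; fixed 8; total 30.
{P1, P2, P4}: service 22 + fixed 11 = 33
{P1, P3, P4}: R1→P3 2, R2→P1 5, R3→P4 3, R4→P4 3, R5→P4 8. Service 21; fixed 12; total 33.
{P1, P2, P3, P4}: service 21 + fixed 15 = 36
No other subset beats 30.

Minimum total cost: 30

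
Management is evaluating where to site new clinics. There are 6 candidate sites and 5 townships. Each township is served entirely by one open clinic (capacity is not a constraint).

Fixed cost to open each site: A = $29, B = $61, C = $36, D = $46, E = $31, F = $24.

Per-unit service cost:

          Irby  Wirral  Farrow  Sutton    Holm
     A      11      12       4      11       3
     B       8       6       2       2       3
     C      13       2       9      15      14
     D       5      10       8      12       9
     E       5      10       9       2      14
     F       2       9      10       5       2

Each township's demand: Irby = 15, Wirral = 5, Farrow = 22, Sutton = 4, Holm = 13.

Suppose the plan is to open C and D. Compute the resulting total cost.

Total cost: 508

Each township is assigned to its cheapest site among the open ones.
{C, D}: Irby→D 5·15=75, Wirral→C 2·5=10, Farrow→D 8·22=176, Sutton→D 12·4=48, Holm→D 9·13=117. Service 426; fixed 82; total 508.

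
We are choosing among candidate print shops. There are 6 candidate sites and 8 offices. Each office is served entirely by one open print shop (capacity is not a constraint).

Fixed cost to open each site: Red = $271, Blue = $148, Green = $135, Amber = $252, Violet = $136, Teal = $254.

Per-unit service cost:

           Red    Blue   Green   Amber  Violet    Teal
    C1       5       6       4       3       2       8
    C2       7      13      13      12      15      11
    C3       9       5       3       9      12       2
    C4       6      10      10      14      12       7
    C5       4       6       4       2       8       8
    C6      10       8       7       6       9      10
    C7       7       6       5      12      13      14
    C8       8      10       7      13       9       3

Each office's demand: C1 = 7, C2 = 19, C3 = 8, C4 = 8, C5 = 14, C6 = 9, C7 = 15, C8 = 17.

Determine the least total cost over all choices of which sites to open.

For any fixed open set, each office goes to its cheapest open site; total = fixed + service.
{Green}: C1→Green 4·7=28, C2→Green 13·19=247, C3→Green 3·8=24, C4→Green 10·8=80, C5→Green 4·14=56, C6→Green 7·9=63, C7→Green 5·15=75, C8→Green 7·17=119. Service 692; fixed 135; total 827.
{Green, Teal}: service 554 + fixed 389 = 943
{Red}: service 675 + fixed 271 = 946
{Red, Blue, Green, Amber, Violet, Teal}: C1→Violet 2·7=14, C2→Red 7·19=133, C3→Teal 2·8=16, C4→Red 6·8=48, C5→Amber 2·14=28, C6→Amber 6·9=54, C7→Green 5·15=75, C8→Teal 3·17=51. Service 419; fixed 1196; total 1615.
No other subset beats 827.

Minimum total cost: 827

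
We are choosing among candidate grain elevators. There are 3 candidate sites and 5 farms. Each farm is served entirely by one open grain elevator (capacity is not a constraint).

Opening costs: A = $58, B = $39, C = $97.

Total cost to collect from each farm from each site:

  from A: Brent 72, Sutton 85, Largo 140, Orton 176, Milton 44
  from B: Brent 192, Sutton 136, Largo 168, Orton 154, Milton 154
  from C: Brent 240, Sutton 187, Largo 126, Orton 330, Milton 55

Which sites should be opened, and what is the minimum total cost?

Open A only; minimum total cost 575.

For any fixed open set, each farm goes to its cheapest open site; total = fixed + service.
{A}: Brent→A 72, Sutton→A 85, Largo→A 140, Orton→A 176, Milton→A 44. Service 517; fixed 58; total 575.
{A, B}: Brent→A 72, Sutton→A 85, Largo→A 140, Orton→B 154, Milton→A 44. Service 495; fixed 97; total 592.
{A, C}: service 503 + fixed 155 = 658
{A, B, C}: Brent→A 72, Sutton→A 85, Largo→C 126, Orton→B 154, Milton→A 44. Service 481; fixed 194; total 675.
No other subset beats 575.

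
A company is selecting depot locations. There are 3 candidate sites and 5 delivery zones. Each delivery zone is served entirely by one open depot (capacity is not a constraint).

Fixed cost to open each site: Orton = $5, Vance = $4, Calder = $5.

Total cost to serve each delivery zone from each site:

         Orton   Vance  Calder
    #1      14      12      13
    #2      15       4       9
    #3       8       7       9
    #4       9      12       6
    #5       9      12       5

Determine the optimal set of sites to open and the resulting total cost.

For any fixed open set, each delivery zone goes to its cheapest open site; total = fixed + service.
{Vance, Calder}: #1→Vance 12, #2→Vance 4, #3→Vance 7, #4→Calder 6, #5→Calder 5. Service 34; fixed 9; total 43.
{Calder}: #1→Calder 13, #2→Calder 9, #3→Calder 9, #4→Calder 6, #5→Calder 5. Service 42; fixed 5; total 47.
{Orton, Vance, Calder}: service 34 + fixed 14 = 48
{Vance}: #1→Vance 12, #2→Vance 4, #3→Vance 7, #4→Vance 12, #5→Vance 12. Service 47; fixed 4; total 51.
(All 7 nonempty subsets were checked; Vance and Calder is lowest.)

Open Vance and Calder; minimum total cost 43.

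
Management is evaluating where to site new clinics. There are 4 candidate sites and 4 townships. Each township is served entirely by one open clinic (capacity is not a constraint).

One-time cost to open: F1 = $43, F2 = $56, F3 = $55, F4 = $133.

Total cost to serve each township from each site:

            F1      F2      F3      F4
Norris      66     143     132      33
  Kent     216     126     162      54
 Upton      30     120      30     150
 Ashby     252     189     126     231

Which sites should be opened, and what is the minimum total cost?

For any fixed open set, each township goes to its cheapest open site; total = fixed + service.
{F3, F4}: Norris→F4 33, Kent→F4 54, Upton→F3 30, Ashby→F3 126. Service 243; fixed 188; total 431.
{F1, F3, F4}: service 243 + fixed 231 = 474
{F1, F3}: Norris→F1 66, Kent→F3 162, Upton→F1 30, Ashby→F3 126. Service 384; fixed 98; total 482.
{F1, F2, F3, F4}: service 243 + fixed 287 = 530
(All 15 nonempty subsets were checked; F3 and F4 is lowest.)

Open F3 and F4; minimum total cost 431.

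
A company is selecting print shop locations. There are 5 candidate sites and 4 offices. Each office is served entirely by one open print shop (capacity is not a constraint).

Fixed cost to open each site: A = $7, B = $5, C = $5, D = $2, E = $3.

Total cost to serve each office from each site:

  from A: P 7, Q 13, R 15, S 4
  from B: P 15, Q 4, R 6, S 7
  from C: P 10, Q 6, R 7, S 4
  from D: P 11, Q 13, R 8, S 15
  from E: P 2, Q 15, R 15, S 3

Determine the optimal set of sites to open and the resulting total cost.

Open B and E; minimum total cost 23.

For any fixed open set, each office goes to its cheapest open site; total = fixed + service.
{B, E}: P→E 2, Q→B 4, R→B 6, S→E 3. Service 15; fixed 8; total 23.
{B, D, E}: service 15 + fixed 10 = 25
{C, E}: P→E 2, Q→C 6, R→C 7, S→E 3. Service 18; fixed 8; total 26.
{A, B, C, D, E}: service 15 + fixed 22 = 37
No other subset beats 23.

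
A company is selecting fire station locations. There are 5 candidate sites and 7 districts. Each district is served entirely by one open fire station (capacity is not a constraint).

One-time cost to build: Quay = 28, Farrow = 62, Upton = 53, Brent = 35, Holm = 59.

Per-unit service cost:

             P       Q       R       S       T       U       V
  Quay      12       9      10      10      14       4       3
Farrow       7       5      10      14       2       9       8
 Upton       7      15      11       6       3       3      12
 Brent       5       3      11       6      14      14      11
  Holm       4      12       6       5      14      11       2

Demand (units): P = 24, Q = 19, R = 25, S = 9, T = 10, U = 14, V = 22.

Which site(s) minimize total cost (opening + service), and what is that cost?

Open Upton, Brent and Holm; minimum total cost 611.

For any fixed open set, each district goes to its cheapest open site; total = fixed + service.
{Upton, Brent, Holm}: P→Holm 4·24=96, Q→Brent 3·19=57, R→Holm 6·25=150, S→Holm 5·9=45, T→Upton 3·10=30, U→Upton 3·14=42, V→Holm 2·22=44. Service 464; fixed 147; total 611.
{Quay, Upton, Brent, Holm}: P→Holm 4·24=96, Q→Brent 3·19=57, R→Holm 6·25=150, S→Holm 5·9=45, T→Upton 3·10=30, U→Upton 3·14=42, V→Holm 2·22=44. Service 464; fixed 175; total 639.
{Quay, Farrow, Brent, Holm}: service 468 + fixed 184 = 652
{Quay, Farrow, Upton, Brent, Holm}: P→Holm 4·24=96, Q→Brent 3·19=57, R→Holm 6·25=150, S→Holm 5·9=45, T→Farrow 2·10=20, U→Upton 3·14=42, V→Holm 2·22=44. Service 454; fixed 237; total 691.
No other subset beats 611.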